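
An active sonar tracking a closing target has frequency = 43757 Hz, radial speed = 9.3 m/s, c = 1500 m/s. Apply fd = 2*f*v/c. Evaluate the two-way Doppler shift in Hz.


fd = 2*f*v/c = 2 * 43757 * 9.3 / 1500 = 542.59

542.59 Hz


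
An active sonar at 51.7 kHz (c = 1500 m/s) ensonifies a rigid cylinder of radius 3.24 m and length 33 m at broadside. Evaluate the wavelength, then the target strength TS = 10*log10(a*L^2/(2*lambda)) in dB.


Step 1: lambda = c/f = 1500/51700 = 0.02901 m
Step 2: TS = 10*log10(a*L^2/(2*lambda)) = 10*log10(3.24*33^2/(2*0.02901)) = 47.84

47.84 dB


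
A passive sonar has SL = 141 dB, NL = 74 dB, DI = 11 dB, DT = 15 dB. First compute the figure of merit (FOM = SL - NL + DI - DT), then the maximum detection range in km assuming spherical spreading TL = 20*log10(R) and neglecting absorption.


Step 1: FOM = SL - NL + DI - DT = 141 - 74 + 11 - 15 = 63 dB
Step 2: at max range FOM = TL = 20*log10(R), so R = 10^(63/20) = 1412.54 m = 1.41 km

1.41 km


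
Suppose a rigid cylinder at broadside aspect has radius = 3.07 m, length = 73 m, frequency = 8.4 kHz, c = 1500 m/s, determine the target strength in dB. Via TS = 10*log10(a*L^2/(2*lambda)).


lambda = 1500/8400 = 0.17857 m
TS = 10*log10(3.07*73^2/(2*0.17857)) = 46.61

46.61 dB


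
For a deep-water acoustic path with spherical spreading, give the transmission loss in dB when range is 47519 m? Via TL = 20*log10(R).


93.54 dB


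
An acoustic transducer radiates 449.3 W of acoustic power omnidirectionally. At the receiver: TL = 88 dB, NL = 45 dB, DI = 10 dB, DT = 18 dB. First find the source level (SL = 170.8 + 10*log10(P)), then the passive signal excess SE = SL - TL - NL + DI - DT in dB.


Step 1: SL = 170.8 + 10*log10(449.3) = 197.33 dB
Step 2: SE = SL - TL - NL + DI - DT = 197.33 - 88 - 45 + 10 - 18 = 56.33

56.33 dB


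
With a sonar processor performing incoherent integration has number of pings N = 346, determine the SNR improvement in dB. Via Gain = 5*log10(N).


Gain = 5*log10(346) = 12.7

12.7 dB


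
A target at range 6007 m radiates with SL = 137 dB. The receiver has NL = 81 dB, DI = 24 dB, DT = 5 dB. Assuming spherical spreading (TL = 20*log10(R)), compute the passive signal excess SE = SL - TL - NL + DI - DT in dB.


-0.57 dB


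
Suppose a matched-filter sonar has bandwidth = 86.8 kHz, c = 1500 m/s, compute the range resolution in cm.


dR = c/(2*BW) = 1500 / (2 * 86.8e3) = 0.0086 m = 0.86 cm

0.86 cm


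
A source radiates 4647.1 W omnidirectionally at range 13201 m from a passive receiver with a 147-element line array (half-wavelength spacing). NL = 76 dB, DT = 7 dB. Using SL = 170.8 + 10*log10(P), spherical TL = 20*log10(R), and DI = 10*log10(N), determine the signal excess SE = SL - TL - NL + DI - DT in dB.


63.73 dB


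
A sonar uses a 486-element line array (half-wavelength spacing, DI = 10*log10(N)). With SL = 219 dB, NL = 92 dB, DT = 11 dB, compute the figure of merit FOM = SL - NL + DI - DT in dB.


142.87 dB


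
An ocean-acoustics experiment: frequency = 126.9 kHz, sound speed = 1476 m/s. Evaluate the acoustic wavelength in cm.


lambda = c/f = 1476 / 126900 = 0.0116 m = 1.16 cm

1.16 cm


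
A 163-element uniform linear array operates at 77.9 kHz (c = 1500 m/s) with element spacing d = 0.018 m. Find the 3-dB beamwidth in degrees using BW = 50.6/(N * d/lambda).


Step 1: lambda = 1500/77900 = 0.01926 m
Step 2: d/lambda = 0.018/0.01926 = 0.9346
Step 3: BW = 50.6/(N * d/lambda) = 50.6/(163 * 0.9346) = 0.33

0.33 deg


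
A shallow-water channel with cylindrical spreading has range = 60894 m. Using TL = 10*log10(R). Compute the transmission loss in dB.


47.85 dB


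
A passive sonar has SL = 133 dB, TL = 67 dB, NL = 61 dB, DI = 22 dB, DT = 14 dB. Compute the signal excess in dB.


13 dB


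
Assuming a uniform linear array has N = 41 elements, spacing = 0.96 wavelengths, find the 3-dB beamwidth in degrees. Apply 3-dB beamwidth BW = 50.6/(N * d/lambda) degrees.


BW = 50.6 / (41 * 0.96) = 50.6 / 39.36 = 1.29

1.29 deg


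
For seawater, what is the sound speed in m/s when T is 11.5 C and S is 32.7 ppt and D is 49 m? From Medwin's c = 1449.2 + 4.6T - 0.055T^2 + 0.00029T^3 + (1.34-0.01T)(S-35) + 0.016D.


1493.23 m/s


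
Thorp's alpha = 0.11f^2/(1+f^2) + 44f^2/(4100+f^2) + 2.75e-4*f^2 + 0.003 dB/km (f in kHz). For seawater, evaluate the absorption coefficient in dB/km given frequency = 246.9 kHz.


f^2 = 60959.61
alpha = 0.11*60959.61/(1+60959.61) + 44*60959.61/(4100+60959.61) + 2.75e-4*60959.61 + 0.003 = 58.104

58.104 dB/km


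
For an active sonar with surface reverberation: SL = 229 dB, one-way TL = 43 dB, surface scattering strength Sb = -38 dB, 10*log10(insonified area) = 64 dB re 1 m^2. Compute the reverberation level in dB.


RL = SL - 2*TL + Sb + 10*log10(A) = 229 - 2*43 + (-38) + 64 = 169

169 dB


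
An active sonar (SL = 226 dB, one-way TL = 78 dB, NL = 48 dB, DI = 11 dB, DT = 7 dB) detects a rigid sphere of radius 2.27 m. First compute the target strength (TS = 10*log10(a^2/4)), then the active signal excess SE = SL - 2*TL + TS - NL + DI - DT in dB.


Step 1: TS = 10*log10(2.27^2/4) = 1.1 dB
Step 2: SE = SL - 2*TL + TS - NL + DI - DT = 226 - 2*78 + (1.1) - 48 + 11 - 7 = 27.1

27.1 dB


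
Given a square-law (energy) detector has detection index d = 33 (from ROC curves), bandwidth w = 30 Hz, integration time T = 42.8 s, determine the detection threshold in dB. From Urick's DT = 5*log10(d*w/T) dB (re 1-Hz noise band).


DT = 5*log10(d*w/T) = 5*log10(33 * 30 / 42.8) = 5*log10(23.13) = 6.82

6.82 dB


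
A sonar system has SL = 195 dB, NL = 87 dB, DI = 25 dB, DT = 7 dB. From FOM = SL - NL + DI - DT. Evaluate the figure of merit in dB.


FOM = SL - NL + DI - DT = 195 - 87 + 25 - 7 = 126

126 dB


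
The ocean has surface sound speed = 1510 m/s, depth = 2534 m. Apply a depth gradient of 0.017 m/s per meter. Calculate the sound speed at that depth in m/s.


c = 1510 + 0.017 * 2534 = 1553.078

1553.078 m/s


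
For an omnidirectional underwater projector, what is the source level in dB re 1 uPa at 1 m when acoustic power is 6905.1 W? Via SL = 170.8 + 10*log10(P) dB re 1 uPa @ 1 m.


SL = 170.8 + 10*log10(6905.1) = 170.8 + 38.39 = 209.19

209.19 dB


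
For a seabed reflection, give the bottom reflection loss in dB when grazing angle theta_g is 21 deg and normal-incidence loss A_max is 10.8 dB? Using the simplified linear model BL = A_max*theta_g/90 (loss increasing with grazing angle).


2.52 dB


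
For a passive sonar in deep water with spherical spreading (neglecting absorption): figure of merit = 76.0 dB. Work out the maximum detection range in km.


6.31 km


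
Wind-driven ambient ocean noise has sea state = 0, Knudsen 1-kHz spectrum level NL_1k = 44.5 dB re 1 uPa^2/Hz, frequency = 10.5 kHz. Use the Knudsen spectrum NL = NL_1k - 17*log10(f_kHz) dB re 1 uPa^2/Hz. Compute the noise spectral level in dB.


NL = NL_1k - 17*log10(f_kHz) = 44.5 - 17*log10(10.5) = 44.5 - (17.36) = 27.14

27.14 dB


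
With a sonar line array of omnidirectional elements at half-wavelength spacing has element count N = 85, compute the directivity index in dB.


19.29 dB


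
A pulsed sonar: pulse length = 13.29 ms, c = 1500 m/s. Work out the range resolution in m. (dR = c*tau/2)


9.9675 m


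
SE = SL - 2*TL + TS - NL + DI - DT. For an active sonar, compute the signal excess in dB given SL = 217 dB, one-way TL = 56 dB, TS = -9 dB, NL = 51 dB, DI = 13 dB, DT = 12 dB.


SE = SL - 2*TL + TS - NL + DI - DT = 217 - 2*56 + (-9) - 51 + 13 - 12 = 46

46 dB


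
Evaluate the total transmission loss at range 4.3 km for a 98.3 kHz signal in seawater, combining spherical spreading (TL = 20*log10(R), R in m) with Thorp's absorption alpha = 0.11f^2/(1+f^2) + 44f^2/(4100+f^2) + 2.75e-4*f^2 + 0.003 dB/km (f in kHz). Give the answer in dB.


217.42 dB


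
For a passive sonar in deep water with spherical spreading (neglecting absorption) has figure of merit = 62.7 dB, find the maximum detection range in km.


At max range FOM = TL, so 20*log10(R) = 62.7
R = 10^(62.7/20) = 1364.58 m = 1.36 km

1.36 km


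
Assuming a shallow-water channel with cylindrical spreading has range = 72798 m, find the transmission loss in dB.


48.62 dB


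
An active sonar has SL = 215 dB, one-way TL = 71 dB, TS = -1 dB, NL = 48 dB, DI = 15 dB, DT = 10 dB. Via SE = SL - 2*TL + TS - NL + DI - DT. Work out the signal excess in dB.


SE = SL - 2*TL + TS - NL + DI - DT = 215 - 2*71 + (-1) - 48 + 15 - 10 = 29

29 dB


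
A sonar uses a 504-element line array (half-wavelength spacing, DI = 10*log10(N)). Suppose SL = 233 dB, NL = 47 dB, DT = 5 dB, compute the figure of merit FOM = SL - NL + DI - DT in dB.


208.02 dB


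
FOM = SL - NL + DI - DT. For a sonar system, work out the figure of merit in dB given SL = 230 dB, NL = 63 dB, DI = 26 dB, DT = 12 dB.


FOM = SL - NL + DI - DT = 230 - 63 + 26 - 12 = 181

181 dB


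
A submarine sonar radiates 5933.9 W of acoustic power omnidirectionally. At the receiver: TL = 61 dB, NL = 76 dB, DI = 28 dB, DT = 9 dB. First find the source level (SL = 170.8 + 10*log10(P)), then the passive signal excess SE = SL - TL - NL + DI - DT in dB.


Step 1: SL = 170.8 + 10*log10(5933.9) = 208.53 dB
Step 2: SE = SL - TL - NL + DI - DT = 208.53 - 61 - 76 + 28 - 9 = 90.53

90.53 dB


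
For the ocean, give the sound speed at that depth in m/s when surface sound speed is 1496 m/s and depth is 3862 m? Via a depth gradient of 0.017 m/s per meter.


1561.654 m/s


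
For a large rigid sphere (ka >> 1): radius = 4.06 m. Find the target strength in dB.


TS = 10*log10(4.06^2 / 4) = 10*log10(4.1209) = 6.15

6.15 dB


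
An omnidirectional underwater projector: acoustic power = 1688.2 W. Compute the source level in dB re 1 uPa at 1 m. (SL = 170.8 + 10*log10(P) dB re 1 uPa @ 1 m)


203.07 dB


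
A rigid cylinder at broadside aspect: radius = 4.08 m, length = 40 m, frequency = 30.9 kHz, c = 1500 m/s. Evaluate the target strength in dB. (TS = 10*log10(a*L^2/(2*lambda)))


48.28 dB


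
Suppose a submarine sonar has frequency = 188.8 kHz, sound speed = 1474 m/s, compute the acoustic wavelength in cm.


0.78 cm


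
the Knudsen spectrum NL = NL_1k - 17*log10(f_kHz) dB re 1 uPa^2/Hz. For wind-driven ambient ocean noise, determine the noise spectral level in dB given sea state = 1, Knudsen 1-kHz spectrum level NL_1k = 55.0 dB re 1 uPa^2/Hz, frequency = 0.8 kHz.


NL = NL_1k - 17*log10(f_kHz) = 55.0 - 17*log10(0.8) = 55.0 - (-1.65) = 56.65

56.65 dB


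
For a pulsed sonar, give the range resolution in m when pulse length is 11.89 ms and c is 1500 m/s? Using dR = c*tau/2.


dR = c*tau/2 = 1500 * 11.89e-3 / 2 = 8.9175

8.9175 m


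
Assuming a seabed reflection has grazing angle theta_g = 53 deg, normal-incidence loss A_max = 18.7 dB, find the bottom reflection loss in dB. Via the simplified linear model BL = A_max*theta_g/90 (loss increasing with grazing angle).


11.01 dB


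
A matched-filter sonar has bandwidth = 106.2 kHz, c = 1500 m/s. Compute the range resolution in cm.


dR = c/(2*BW) = 1500 / (2 * 106.2e3) = 0.0071 m = 0.71 cm

0.71 cm


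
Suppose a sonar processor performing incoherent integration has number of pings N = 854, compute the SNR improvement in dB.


Gain = 5*log10(854) = 14.66

14.66 dB


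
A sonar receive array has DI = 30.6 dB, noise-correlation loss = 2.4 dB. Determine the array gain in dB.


AG = DI - L_corr = 30.6 - 2.4 = 28.2

28.2 dB


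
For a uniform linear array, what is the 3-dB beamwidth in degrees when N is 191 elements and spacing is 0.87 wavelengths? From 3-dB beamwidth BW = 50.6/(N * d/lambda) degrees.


0.3 deg


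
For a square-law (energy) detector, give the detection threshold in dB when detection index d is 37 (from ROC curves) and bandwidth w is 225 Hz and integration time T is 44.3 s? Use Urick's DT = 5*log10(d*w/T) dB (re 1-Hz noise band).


DT = 5*log10(d*w/T) = 5*log10(37 * 225 / 44.3) = 5*log10(187.92) = 11.37

11.37 dB


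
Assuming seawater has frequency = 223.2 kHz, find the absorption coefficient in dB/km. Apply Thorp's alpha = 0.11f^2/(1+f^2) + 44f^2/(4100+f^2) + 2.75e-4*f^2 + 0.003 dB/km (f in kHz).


54.467 dB/km


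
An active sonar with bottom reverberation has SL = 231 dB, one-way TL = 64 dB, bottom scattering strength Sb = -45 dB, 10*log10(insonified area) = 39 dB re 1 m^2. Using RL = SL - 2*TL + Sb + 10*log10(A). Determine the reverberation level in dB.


RL = SL - 2*TL + Sb + 10*log10(A) = 231 - 2*64 + (-45) + 39 = 97

97 dB


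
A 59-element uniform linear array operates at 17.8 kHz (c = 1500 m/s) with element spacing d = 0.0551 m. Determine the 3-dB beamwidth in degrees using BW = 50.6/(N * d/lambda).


1.31 deg


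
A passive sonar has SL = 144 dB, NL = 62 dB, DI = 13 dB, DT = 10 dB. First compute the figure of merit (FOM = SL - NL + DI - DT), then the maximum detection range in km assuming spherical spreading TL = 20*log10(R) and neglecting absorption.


Step 1: FOM = SL - NL + DI - DT = 144 - 62 + 13 - 10 = 85 dB
Step 2: at max range FOM = TL = 20*log10(R), so R = 10^(85/20) = 17782.79 m = 17.78 km

17.78 km


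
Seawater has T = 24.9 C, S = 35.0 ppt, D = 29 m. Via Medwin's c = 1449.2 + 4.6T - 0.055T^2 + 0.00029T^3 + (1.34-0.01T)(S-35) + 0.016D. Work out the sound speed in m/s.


c = 1449.2 + 4.6*24.9 - 0.055*24.9^2 + 0.00029*24.9^3 + (1.34 - 0.01*24.9)*(35.0 - 35) + 0.016*29 = 1534.58

1534.58 m/s


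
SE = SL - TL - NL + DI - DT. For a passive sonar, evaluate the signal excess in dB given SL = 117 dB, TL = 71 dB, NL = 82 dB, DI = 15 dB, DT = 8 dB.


SE = SL - TL - NL + DI - DT = 117 - 71 - 82 + 15 - 8 = -29

-29 dB


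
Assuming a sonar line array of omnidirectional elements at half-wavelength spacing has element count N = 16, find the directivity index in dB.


DI = 10*log10(16) = 12.04

12.04 dB


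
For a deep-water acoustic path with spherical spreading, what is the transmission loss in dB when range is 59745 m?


TL = 20*log10(59745) = 95.53

95.53 dB


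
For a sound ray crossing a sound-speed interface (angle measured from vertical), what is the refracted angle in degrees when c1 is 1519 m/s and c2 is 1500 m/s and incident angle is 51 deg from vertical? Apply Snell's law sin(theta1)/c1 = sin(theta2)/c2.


sin(theta2) = (c2/c1)*sin(theta1) = (1500/1519)*sin(51 deg) = 0.76743
theta2 = arcsin(0.76743) = 50.12

50.12 deg


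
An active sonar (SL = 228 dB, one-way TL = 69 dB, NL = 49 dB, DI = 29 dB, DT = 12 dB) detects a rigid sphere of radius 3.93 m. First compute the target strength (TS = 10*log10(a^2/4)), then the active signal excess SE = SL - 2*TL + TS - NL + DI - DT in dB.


Step 1: TS = 10*log10(3.93^2/4) = 5.87 dB
Step 2: SE = SL - 2*TL + TS - NL + DI - DT = 228 - 2*69 + (5.87) - 49 + 29 - 12 = 63.87

63.87 dB


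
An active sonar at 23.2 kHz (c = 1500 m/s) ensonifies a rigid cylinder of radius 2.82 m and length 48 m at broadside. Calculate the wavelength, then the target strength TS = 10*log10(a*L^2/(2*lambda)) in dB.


Step 1: lambda = c/f = 1500/23200 = 0.06466 m
Step 2: TS = 10*log10(a*L^2/(2*lambda)) = 10*log10(2.82*48^2/(2*0.06466)) = 47.01

47.01 dB


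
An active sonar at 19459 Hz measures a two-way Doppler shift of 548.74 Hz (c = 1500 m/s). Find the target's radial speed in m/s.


From fd = 2*f*v/c, v = c*fd/(2*f) = 1500 * 548.74 / (2*19459) = 21.15

21.15 m/s


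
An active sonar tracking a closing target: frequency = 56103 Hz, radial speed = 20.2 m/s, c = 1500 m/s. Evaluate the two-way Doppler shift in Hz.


fd = 2*f*v/c = 2 * 56103 * 20.2 / 1500 = 1511.04

1511.04 Hz


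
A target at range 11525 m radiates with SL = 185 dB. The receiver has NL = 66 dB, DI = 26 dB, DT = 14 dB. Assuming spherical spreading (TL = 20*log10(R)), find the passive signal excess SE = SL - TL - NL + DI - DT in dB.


Step 1: TL = 20*log10(11525) = 81.23 dB
Step 2: SE = 185 - 81.23 - 66 + 26 - 14 = 49.77

49.77 dB


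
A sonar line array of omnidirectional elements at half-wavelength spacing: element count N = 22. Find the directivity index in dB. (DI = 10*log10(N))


13.42 dB


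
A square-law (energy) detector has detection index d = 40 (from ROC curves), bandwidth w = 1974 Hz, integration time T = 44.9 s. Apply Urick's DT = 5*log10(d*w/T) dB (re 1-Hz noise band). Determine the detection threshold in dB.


16.23 dB


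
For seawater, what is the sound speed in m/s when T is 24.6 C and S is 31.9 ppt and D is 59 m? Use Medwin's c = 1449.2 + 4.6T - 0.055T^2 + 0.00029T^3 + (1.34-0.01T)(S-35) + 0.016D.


c = 1449.2 + 4.6*24.6 - 0.055*24.6^2 + 0.00029*24.6^3 + (1.34 - 0.01*24.6)*(31.9 - 35) + 0.016*59 = 1530.95

1530.95 m/s


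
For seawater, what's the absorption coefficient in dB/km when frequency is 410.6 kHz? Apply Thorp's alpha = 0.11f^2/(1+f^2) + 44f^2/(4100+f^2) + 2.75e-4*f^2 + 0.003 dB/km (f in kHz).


f^2 = 168592.36
alpha = 0.11*168592.36/(1+168592.36) + 44*168592.36/(4100+168592.36) + 2.75e-4*168592.36 + 0.003 = 89.431

89.431 dB/km


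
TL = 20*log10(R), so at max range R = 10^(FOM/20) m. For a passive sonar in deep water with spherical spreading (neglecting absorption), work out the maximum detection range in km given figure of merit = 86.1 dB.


At max range FOM = TL, so 20*log10(R) = 86.1
R = 10^(86.1/20) = 20183.66 m = 20.18 km

20.18 km


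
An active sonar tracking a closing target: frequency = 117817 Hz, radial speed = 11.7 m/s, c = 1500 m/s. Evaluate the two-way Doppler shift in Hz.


fd = 2*f*v/c = 2 * 117817 * 11.7 / 1500 = 1837.95

1837.95 Hz


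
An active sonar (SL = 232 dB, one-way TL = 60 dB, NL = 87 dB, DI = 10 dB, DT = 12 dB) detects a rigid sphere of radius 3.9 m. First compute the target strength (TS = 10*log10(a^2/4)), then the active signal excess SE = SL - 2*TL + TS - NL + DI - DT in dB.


Step 1: TS = 10*log10(3.9^2/4) = 5.8 dB
Step 2: SE = SL - 2*TL + TS - NL + DI - DT = 232 - 2*60 + (5.8) - 87 + 10 - 12 = 28.8

28.8 dB


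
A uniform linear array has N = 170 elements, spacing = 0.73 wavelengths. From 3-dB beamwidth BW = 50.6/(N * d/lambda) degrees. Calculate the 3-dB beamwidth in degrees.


BW = 50.6 / (170 * 0.73) = 50.6 / 124.1 = 0.41

0.41 deg


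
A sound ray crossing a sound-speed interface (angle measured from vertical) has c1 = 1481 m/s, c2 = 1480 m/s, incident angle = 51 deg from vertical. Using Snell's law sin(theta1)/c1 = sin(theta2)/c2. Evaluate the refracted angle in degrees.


50.95 deg


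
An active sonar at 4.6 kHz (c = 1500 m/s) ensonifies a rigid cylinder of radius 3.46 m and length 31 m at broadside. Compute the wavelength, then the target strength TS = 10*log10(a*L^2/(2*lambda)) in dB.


Step 1: lambda = c/f = 1500/4600 = 0.32609 m
Step 2: TS = 10*log10(a*L^2/(2*lambda)) = 10*log10(3.46*31^2/(2*0.32609)) = 37.07

37.07 dB


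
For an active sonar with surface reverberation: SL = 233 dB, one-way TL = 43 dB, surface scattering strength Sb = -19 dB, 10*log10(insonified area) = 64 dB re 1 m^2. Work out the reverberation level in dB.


RL = SL - 2*TL + Sb + 10*log10(A) = 233 - 2*43 + (-19) + 64 = 192

192 dB


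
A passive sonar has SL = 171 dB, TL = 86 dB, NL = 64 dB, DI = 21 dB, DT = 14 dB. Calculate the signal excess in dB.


28 dB


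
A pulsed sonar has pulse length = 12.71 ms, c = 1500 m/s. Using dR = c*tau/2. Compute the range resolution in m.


dR = c*tau/2 = 1500 * 12.71e-3 / 2 = 9.5325

9.5325 m


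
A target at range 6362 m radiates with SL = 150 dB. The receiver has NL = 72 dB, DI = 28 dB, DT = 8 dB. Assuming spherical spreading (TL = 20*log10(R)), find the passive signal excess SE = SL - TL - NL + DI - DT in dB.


Step 1: TL = 20*log10(6362) = 76.07 dB
Step 2: SE = 150 - 76.07 - 72 + 28 - 8 = 21.93

21.93 dB


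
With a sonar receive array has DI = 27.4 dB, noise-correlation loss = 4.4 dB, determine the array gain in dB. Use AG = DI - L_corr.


AG = DI - L_corr = 27.4 - 4.4 = 23.0

23.0 dB


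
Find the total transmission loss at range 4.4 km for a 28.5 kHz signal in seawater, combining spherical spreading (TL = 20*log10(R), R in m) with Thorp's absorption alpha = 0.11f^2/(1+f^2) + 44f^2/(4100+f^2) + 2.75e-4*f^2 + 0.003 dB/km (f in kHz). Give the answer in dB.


Step 1 (Thorp): alpha = 0.11*812.25/(1+812.25) + 44*812.25/(4100+812.25) + 2.75e-4*812.25 + 0.003 = 7.6117 dB/km
Step 2: TL_spread = 20*log10(4400) = 72.87 dB
Step 3: TL_abs = alpha*R = 7.6117 * 4.4 = 33.49 dB
Step 4: TL_total = 72.87 + 33.49 = 106.36

106.36 dB


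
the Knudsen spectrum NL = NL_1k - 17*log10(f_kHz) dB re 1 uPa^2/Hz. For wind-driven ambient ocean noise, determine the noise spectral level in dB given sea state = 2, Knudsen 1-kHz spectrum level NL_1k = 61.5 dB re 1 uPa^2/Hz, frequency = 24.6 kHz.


NL = NL_1k - 17*log10(f_kHz) = 61.5 - 17*log10(24.6) = 61.5 - (23.65) = 37.85

37.85 dB


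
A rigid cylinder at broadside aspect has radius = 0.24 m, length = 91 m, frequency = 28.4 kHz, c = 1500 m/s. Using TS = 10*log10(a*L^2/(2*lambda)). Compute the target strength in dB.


42.74 dB


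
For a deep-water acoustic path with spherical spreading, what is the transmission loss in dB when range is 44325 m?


TL = 20*log10(44325) = 92.93

92.93 dB


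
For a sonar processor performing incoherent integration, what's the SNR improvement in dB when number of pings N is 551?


13.71 dB


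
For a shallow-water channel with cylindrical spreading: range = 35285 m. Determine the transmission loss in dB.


TL = 10*log10(35285) = 45.48

45.48 dB


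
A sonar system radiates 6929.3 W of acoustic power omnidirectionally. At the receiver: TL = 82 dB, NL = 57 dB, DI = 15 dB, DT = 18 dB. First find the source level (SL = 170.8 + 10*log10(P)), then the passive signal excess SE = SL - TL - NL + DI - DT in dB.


Step 1: SL = 170.8 + 10*log10(6929.3) = 209.21 dB
Step 2: SE = SL - TL - NL + DI - DT = 209.21 - 82 - 57 + 15 - 18 = 67.21

67.21 dB


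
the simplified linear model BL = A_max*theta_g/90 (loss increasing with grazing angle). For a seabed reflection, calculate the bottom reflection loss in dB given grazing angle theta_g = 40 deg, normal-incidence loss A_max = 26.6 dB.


BL = A_max * theta_g / 90 = 26.6 * 40 / 90 = 11.82

11.82 dB


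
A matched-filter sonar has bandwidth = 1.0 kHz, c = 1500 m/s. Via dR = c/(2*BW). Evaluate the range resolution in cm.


dR = c/(2*BW) = 1500 / (2 * 1.0e3) = 0.75 m = 75.0 cm

75.0 cm


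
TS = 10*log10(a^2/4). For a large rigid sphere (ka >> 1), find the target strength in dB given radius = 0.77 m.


TS = 10*log10(0.77^2 / 4) = 10*log10(0.148225) = -8.29

-8.29 dB


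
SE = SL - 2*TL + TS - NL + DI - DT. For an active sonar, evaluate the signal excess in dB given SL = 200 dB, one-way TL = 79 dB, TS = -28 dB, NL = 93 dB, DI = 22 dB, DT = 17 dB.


SE = SL - 2*TL + TS - NL + DI - DT = 200 - 2*79 + (-28) - 93 + 22 - 17 = -74

-74 dB


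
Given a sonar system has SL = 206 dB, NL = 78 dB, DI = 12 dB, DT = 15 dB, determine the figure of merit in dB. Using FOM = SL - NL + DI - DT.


FOM = SL - NL + DI - DT = 206 - 78 + 12 - 15 = 125

125 dB


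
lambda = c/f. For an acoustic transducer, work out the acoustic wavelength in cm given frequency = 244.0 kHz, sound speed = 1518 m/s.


lambda = c/f = 1518 / 244000 = 0.0062 m = 0.62 cm

0.62 cm


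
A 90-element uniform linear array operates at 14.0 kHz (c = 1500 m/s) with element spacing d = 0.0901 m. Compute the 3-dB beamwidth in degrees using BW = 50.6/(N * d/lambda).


Step 1: lambda = 1500/14000 = 0.10714 m
Step 2: d/lambda = 0.0901/0.10714 = 0.841
Step 3: BW = 50.6/(N * d/lambda) = 50.6/(90 * 0.841) = 0.67

0.67 deg


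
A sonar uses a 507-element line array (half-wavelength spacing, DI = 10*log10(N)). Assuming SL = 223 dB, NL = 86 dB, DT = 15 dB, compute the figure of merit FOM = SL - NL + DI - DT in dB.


Step 1: DI = 10*log10(507) = 27.05 dB
Step 2: FOM = SL - NL + DI - DT = 223 - 86 + 27.05 - 15 = 149.05

149.05 dB


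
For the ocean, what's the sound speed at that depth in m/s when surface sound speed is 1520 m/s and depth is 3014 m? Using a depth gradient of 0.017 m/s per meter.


c = 1520 + 0.017 * 3014 = 1571.238

1571.238 m/s


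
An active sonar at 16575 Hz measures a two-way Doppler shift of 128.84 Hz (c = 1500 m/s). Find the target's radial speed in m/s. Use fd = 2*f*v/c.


5.83 m/s


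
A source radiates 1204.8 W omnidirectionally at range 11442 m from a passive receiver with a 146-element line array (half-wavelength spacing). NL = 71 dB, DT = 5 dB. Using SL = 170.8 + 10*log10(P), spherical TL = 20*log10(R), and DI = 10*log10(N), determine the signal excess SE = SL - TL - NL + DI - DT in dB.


Step 1: SL = 170.8 + 10*log10(1204.8) = 201.61 dB
Step 2: TL = 20*log10(11442) = 81.17 dB
Step 3: DI = 10*log10(146) = 21.64 dB
Step 4: SE = SL - TL - NL + DI - DT = 201.61 - 81.17 - 71 + 21.64 - 5 = 66.08

66.08 dB


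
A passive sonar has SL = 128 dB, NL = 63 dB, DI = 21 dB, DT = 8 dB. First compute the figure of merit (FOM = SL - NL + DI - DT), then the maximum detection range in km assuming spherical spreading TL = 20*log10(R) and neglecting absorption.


Step 1: FOM = SL - NL + DI - DT = 128 - 63 + 21 - 8 = 78 dB
Step 2: at max range FOM = TL = 20*log10(R), so R = 10^(78/20) = 7943.28 m = 7.94 km

7.94 km


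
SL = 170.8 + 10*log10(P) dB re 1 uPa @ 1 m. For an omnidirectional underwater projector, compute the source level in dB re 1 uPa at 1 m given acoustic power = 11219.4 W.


211.3 dB


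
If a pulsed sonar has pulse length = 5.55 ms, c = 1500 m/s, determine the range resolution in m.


4.1625 m


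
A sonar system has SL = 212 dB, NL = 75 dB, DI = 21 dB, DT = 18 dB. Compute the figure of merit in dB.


FOM = SL - NL + DI - DT = 212 - 75 + 21 - 18 = 140

140 dB


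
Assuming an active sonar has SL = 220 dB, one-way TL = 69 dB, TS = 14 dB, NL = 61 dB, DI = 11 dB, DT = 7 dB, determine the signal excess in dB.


SE = SL - 2*TL + TS - NL + DI - DT = 220 - 2*69 + (14) - 61 + 11 - 7 = 39

39 dB


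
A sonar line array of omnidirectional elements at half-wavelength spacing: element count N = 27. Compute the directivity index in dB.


DI = 10*log10(27) = 14.31

14.31 dB


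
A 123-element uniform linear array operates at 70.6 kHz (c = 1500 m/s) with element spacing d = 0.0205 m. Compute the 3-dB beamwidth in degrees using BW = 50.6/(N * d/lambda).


Step 1: lambda = 1500/70600 = 0.02125 m
Step 2: d/lambda = 0.0205/0.02125 = 0.9647
Step 3: BW = 50.6/(N * d/lambda) = 50.6/(123 * 0.9647) = 0.43

0.43 deg


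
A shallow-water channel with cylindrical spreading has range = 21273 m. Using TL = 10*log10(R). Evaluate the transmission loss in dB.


43.28 dB


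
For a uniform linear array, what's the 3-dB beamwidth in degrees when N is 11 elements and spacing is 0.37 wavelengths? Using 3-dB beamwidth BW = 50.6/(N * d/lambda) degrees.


BW = 50.6 / (11 * 0.37) = 50.6 / 4.07 = 12.43

12.43 deg


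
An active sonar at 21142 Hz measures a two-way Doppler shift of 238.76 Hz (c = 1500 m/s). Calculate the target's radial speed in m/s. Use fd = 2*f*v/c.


8.47 m/s


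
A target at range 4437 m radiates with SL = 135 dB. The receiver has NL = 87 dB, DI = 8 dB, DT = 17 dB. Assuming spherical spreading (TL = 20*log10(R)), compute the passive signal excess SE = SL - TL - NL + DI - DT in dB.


-33.94 dB


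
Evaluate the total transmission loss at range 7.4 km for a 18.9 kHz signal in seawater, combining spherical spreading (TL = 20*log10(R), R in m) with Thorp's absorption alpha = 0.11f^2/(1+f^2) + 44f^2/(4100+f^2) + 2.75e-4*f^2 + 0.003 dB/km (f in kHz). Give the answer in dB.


105.04 dB


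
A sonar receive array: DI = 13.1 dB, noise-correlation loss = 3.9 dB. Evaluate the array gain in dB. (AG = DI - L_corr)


9.2 dB


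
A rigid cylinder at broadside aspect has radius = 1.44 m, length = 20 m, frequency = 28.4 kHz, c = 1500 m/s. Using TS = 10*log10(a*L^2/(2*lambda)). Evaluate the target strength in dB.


37.37 dB


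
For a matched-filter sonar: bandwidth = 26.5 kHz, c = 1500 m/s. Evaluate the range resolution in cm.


2.83 cm


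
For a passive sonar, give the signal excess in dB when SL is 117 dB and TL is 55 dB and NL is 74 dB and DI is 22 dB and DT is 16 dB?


SE = SL - TL - NL + DI - DT = 117 - 55 - 74 + 22 - 16 = -6

-6 dB


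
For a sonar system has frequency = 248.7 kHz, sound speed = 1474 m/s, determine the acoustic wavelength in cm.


lambda = c/f = 1474 / 248700 = 0.0059 m = 0.59 cm

0.59 cm


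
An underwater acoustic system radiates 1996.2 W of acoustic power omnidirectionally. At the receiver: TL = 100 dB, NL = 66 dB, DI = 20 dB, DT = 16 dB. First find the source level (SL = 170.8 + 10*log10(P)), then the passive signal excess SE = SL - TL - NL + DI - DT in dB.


Step 1: SL = 170.8 + 10*log10(1996.2) = 203.8 dB
Step 2: SE = SL - TL - NL + DI - DT = 203.8 - 100 - 66 + 20 - 16 = 41.8

41.8 dB


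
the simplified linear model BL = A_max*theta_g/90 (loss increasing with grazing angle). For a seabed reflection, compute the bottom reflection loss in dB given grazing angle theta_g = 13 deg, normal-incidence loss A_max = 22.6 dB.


3.26 dB


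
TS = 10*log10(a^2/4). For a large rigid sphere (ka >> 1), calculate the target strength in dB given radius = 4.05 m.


TS = 10*log10(4.05^2 / 4) = 10*log10(4.100625) = 6.13

6.13 dB


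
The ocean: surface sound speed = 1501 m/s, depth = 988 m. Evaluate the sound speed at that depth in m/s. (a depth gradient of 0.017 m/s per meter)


c = 1501 + 0.017 * 988 = 1517.796

1517.796 m/s


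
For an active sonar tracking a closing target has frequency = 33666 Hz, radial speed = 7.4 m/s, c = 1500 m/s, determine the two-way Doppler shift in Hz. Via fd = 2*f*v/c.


fd = 2*f*v/c = 2 * 33666 * 7.4 / 1500 = 332.17

332.17 Hz


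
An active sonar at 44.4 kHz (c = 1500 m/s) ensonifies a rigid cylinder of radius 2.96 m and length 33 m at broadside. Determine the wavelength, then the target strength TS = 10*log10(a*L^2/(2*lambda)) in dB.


Step 1: lambda = c/f = 1500/44400 = 0.03378 m
Step 2: TS = 10*log10(a*L^2/(2*lambda)) = 10*log10(2.96*33^2/(2*0.03378)) = 46.79

46.79 dB


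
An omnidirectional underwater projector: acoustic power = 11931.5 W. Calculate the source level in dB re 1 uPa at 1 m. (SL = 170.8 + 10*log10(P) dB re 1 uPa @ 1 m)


SL = 170.8 + 10*log10(11931.5) = 170.8 + 40.77 = 211.57

211.57 dB


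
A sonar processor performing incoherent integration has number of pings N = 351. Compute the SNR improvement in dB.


Gain = 5*log10(351) = 12.73

12.73 dB


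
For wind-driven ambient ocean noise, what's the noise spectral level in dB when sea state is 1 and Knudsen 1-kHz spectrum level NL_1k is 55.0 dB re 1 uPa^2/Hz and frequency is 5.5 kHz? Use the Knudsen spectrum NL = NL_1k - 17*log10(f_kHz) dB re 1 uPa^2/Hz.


NL = NL_1k - 17*log10(f_kHz) = 55.0 - 17*log10(5.5) = 55.0 - (12.59) = 42.41

42.41 dB


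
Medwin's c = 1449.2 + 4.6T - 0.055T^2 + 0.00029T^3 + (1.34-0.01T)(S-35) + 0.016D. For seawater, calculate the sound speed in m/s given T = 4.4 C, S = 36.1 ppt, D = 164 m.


1472.45 m/s


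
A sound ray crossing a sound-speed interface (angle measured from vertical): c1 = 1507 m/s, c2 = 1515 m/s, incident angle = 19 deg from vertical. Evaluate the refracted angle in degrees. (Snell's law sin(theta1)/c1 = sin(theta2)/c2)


sin(theta2) = (c2/c1)*sin(theta1) = (1515/1507)*sin(19 deg) = 0.3273
theta2 = arcsin(0.3273) = 19.1

19.1 deg


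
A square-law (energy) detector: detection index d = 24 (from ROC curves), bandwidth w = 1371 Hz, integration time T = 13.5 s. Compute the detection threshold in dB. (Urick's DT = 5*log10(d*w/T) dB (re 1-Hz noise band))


DT = 5*log10(d*w/T) = 5*log10(24 * 1371 / 13.5) = 5*log10(2437.33) = 16.93

16.93 dB


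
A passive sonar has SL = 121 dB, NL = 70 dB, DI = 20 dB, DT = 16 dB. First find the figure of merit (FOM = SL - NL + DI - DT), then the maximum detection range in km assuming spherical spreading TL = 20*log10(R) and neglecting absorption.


Step 1: FOM = SL - NL + DI - DT = 121 - 70 + 20 - 16 = 55 dB
Step 2: at max range FOM = TL = 20*log10(R), so R = 10^(55/20) = 562.34 m = 0.56 km

0.56 km


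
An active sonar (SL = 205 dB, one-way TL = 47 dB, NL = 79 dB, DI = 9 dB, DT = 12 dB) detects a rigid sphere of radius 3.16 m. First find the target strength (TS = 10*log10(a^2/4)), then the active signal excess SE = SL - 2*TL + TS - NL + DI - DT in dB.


Step 1: TS = 10*log10(3.16^2/4) = 3.97 dB
Step 2: SE = SL - 2*TL + TS - NL + DI - DT = 205 - 2*47 + (3.97) - 79 + 9 - 12 = 32.97

32.97 dB


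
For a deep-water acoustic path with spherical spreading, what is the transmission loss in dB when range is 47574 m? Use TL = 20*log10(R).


TL = 20*log10(47574) = 93.55

93.55 dB


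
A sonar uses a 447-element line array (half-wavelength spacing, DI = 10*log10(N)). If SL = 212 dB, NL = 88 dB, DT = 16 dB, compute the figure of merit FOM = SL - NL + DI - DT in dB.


134.5 dB


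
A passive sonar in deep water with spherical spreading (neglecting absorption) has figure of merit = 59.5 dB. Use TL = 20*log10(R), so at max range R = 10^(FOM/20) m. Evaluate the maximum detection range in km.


At max range FOM = TL, so 20*log10(R) = 59.5
R = 10^(59.5/20) = 944.06 m = 0.94 km

0.94 km


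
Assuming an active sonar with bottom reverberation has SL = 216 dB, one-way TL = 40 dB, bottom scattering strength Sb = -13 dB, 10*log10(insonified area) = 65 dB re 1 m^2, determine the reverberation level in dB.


188 dB


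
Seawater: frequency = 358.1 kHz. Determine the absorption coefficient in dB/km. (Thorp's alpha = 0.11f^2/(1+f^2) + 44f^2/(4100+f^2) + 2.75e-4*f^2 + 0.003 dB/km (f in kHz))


78.015 dB/km


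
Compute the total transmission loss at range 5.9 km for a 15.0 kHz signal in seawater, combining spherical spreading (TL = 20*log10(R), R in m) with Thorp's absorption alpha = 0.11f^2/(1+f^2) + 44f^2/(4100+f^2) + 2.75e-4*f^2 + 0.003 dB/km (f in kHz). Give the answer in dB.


Step 1 (Thorp): alpha = 0.11*225.0/(1+225.0) + 44*225.0/(4100+225.0) + 2.75e-4*225.0 + 0.003 = 2.4634 dB/km
Step 2: TL_spread = 20*log10(5900) = 75.42 dB
Step 3: TL_abs = alpha*R = 2.4634 * 5.9 = 14.53 dB
Step 4: TL_total = 75.42 + 14.53 = 89.95

89.95 dB


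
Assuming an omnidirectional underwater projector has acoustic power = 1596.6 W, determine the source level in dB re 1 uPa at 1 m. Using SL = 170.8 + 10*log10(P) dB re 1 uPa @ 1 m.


SL = 170.8 + 10*log10(1596.6) = 170.8 + 32.03 = 202.83

202.83 dB


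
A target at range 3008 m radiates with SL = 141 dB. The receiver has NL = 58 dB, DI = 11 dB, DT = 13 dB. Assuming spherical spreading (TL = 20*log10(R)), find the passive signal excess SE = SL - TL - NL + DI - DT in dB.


Step 1: TL = 20*log10(3008) = 69.57 dB
Step 2: SE = 141 - 69.57 - 58 + 11 - 13 = 11.43

11.43 dB


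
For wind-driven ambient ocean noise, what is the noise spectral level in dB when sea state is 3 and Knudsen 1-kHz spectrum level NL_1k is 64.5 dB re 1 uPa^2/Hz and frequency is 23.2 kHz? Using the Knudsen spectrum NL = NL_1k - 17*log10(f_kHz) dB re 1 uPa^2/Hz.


NL = NL_1k - 17*log10(f_kHz) = 64.5 - 17*log10(23.2) = 64.5 - (23.21) = 41.29

41.29 dB


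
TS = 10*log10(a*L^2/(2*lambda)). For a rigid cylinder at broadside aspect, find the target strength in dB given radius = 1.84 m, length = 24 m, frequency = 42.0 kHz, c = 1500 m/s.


lambda = 1500/42000 = 0.03571 m
TS = 10*log10(1.84*24^2/(2*0.03571)) = 41.71

41.71 dB


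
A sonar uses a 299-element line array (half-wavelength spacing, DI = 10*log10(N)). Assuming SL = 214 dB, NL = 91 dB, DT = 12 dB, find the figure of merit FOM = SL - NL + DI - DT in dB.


Step 1: DI = 10*log10(299) = 24.76 dB
Step 2: FOM = SL - NL + DI - DT = 214 - 91 + 24.76 - 12 = 135.76

135.76 dB


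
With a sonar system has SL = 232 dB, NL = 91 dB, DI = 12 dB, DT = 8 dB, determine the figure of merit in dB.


FOM = SL - NL + DI - DT = 232 - 91 + 12 - 8 = 145

145 dB


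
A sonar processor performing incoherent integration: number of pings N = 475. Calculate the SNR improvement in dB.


Gain = 5*log10(475) = 13.38

13.38 dB


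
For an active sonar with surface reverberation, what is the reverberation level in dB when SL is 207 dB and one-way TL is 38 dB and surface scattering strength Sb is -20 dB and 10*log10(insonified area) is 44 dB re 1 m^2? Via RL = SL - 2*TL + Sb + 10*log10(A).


155 dB


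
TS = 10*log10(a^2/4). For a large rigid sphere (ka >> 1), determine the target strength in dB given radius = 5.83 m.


TS = 10*log10(5.83^2 / 4) = 10*log10(8.497225) = 9.29

9.29 dB


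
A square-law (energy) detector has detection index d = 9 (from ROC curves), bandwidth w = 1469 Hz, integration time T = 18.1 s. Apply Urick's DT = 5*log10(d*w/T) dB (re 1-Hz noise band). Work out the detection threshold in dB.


DT = 5*log10(d*w/T) = 5*log10(9 * 1469 / 18.1) = 5*log10(730.44) = 14.32

14.32 dB


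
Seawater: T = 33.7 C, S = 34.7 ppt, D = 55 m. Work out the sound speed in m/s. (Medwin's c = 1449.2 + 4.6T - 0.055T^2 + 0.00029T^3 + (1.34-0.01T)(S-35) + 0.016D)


c = 1449.2 + 4.6*33.7 - 0.055*33.7^2 + 0.00029*33.7^3 + (1.34 - 0.01*33.7)*(34.7 - 35) + 0.016*55 = 1553.44

1553.44 m/s


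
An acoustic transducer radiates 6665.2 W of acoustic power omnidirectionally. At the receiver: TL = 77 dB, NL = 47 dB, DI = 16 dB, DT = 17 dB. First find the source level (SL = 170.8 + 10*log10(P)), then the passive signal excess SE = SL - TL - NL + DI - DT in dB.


Step 1: SL = 170.8 + 10*log10(6665.2) = 209.04 dB
Step 2: SE = SL - TL - NL + DI - DT = 209.04 - 77 - 47 + 16 - 17 = 84.04

84.04 dB


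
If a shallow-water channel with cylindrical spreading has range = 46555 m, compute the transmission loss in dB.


TL = 10*log10(46555) = 46.68

46.68 dB


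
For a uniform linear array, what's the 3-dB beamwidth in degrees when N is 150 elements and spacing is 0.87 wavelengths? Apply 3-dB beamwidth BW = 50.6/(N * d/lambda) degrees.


0.39 deg


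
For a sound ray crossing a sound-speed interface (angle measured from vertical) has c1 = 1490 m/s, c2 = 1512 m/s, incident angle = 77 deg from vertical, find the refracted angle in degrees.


sin(theta2) = (c2/c1)*sin(theta1) = (1512/1490)*sin(77 deg) = 0.98876
theta2 = arcsin(0.98876) = 81.4

81.4 deg


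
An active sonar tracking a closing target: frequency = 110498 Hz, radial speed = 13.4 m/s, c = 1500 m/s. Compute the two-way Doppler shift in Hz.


1974.23 Hz


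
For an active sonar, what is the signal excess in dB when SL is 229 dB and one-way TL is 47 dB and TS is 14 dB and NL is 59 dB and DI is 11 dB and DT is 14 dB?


SE = SL - 2*TL + TS - NL + DI - DT = 229 - 2*47 + (14) - 59 + 11 - 14 = 87

87 dB


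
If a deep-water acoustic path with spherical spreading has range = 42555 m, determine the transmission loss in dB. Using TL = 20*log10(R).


92.58 dB


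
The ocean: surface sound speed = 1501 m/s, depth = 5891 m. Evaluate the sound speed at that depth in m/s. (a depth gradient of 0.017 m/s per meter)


c = 1501 + 0.017 * 5891 = 1601.147

1601.147 m/s


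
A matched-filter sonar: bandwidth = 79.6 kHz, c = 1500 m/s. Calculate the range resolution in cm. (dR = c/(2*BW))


dR = c/(2*BW) = 1500 / (2 * 79.6e3) = 0.0094 m = 0.94 cm

0.94 cm


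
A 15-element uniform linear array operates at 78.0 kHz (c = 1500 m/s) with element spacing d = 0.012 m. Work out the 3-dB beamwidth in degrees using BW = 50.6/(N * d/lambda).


Step 1: lambda = 1500/78000 = 0.01923 m
Step 2: d/lambda = 0.012/0.01923 = 0.624
Step 3: BW = 50.6/(N * d/lambda) = 50.6/(15 * 0.624) = 5.41

5.41 deg
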